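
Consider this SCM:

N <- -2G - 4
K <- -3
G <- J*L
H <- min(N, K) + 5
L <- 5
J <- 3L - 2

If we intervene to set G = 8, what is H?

Under do(G=8), the mechanism G <- J*L is discarded; G is fixed at 8.
N = -2G - 4  [with G=8]  = -20
H = min(N, K) + 5  [with N=-20, K=-3]  = -15

-15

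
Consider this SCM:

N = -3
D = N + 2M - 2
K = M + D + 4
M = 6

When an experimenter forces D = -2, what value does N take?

-3

Under do(D=-2), the mechanism D = N + 2M - 2 is discarded; D is fixed at -2.
N is not downstream of the intervention, so its value is determined by the original equations.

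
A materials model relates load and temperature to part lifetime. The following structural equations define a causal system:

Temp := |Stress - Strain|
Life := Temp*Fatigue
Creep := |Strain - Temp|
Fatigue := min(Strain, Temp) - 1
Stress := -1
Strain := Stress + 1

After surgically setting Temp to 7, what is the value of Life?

-7

The intervention breaks the incoming arrows to Temp: Temp := |Stress - Strain| no longer applies, and Temp = 7.
Strain = Stress + 1  [with Stress=-1]  = 0
Fatigue = min(Strain, Temp) - 1  [with Strain=0, Temp=7]  = -1
Life = Temp*Fatigue  [with Temp=7, Fatigue=-1]  = -7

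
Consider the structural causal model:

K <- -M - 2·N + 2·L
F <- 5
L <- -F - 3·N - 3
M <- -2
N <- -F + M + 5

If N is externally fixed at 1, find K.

-22

do(N=1) replaces the equation N <- -F + M + 5 with the constant N = 1.
L = -F - 3·N - 3  [with F=5, N=1]  = -11
K = -M - 2·N + 2·L  [with M=-2, N=1, L=-11]  = -22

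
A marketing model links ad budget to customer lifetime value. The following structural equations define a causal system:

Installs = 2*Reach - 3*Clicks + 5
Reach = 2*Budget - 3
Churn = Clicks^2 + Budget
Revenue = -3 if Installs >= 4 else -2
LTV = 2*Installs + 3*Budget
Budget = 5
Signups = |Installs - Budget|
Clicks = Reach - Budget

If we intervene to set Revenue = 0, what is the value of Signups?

The intervention breaks the incoming arrows to Revenue: Revenue = -3 if Installs >= 4 else -2 no longer applies, and Revenue = 0.
Signups is not downstream of the intervention, so its value is determined by the original equations.
Reach = 2*Budget - 3  [with Budget=5]  = 7
Clicks = Reach - Budget  [with Reach=7, Budget=5]  = 2
Installs = 2*Reach - 3*Clicks + 5  [with Reach=7, Clicks=2]  = 13
Signups = |Installs - Budget|  [with Installs=13, Budget=5]  = 8

8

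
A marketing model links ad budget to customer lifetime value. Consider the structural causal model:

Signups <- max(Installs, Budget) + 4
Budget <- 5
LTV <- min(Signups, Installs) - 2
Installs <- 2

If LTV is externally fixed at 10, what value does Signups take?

Under do(LTV=10), the mechanism LTV <- min(Signups, Installs) - 2 is discarded; LTV is fixed at 10.
Since Signups is not a descendant of the intervened variable, it is unaffected.
Signups = max(Installs, Budget) + 4  [with Installs=2, Budget=5]  = 9

9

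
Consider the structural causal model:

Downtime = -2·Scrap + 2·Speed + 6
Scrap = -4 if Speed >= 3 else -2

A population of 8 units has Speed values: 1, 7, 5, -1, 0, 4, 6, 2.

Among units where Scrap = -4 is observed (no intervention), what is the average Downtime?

E[Downtime|Scrap=-4] averages over only the 4 units with Scrap=-4 (Speed = 7, 5, 4, 6): Downtime = 28, 24, 22, 26, mean 25.

25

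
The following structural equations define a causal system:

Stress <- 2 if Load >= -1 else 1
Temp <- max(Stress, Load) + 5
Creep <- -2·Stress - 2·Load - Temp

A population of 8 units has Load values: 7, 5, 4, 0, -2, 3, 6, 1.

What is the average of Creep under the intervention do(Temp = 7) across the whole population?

-16.75

Under do(Temp=7), Temp's equation is replaced by Temp=7 for every unit. Per-unit Creep: -25, -21, -19, -11, -5, -17, -23, -13. Mean = -16.75.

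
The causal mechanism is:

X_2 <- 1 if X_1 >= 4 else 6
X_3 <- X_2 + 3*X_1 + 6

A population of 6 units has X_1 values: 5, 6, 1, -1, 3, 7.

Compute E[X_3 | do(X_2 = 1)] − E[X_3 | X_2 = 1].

-7.5

Every unit gets X_2=1 under the intervention. X_3 values become 22, 25, 10, 4, 16, 28; E[X_3|do(X_2=1)] = 17.5.
E[X_3|X_2=1] averages over only the 3 units with X_2=1 (X_1 = 5, 6, 7): X_3 = 22, 25, 28, mean 25.
Difference = 17.5 − 25 = -7.5.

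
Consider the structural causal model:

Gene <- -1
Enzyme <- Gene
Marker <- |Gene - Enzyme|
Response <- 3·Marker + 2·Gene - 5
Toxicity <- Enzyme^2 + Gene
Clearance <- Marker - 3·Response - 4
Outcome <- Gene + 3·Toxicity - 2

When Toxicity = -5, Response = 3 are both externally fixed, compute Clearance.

Setting Toxicity = -5, Response = 3 by intervention discards those variables' equations.
Enzyme = Gene  [with Gene=-1]  = -1
Marker = |Gene - Enzyme|  [with Gene=-1, Enzyme=-1]  = 0
Clearance = Marker - 3·Response - 4  [with Marker=0, Response=3]  = -13

-13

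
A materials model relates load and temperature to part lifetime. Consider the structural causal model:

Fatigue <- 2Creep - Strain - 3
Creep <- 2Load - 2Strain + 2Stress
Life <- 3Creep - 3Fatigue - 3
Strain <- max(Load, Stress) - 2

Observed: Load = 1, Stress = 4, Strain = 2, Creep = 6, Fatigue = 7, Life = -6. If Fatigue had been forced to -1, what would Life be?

18

The intervention breaks the incoming arrows to Fatigue: Fatigue <- 2Creep - Strain - 3 no longer applies, and Fatigue = -1.
Strain = max(Load, Stress) - 2  [with Load=1, Stress=4]  = 2
Creep = 2Load - 2Strain + 2Stress  [with Load=1, Strain=2, Stress=4]  = 6
Life = 3Creep - 3Fatigue - 3  [with Creep=6, Fatigue=-1]  = 18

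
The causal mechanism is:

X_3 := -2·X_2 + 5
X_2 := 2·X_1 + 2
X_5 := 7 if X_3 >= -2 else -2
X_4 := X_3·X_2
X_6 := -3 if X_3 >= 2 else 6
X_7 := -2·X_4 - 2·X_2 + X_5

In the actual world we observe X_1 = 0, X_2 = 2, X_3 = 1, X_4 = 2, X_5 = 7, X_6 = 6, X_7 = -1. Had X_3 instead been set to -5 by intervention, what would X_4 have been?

-10

The intervention breaks the incoming arrows to X_3: X_3 := -2·X_2 + 5 no longer applies, and X_3 = -5.
X_2 = 2·X_1 + 2  [with X_1=0]  = 2
X_4 = X_3·X_2  [with X_3=-5, X_2=2]  = -10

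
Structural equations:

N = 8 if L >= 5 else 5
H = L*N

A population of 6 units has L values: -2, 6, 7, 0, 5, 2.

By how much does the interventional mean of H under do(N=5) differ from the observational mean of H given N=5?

15

Under do(N=5), N's equation is replaced by N=5 for every unit. Per-unit H: -10, 30, 35, 0, 25, 10. Mean = 15.
Conditioning on N=5 selects the 3 unit(s) with L ∈ {-2, 0, 2}. Their H values: -10, 0, 10. Mean = 0.
Difference = 15 − 0 = 15.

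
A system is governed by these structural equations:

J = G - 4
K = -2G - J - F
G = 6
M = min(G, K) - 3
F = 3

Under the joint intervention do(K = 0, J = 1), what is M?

-3

The joint intervention fixes K = 0, J = 1, removing each variable's own equation.
M = min(G, K) - 3  [with G=6, K=0]  = -3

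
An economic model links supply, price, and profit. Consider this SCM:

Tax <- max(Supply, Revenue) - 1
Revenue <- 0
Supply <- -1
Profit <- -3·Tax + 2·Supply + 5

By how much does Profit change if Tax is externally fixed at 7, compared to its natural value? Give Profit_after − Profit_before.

-24

The intervention breaks the incoming arrows to Tax: Tax <- max(Supply, Revenue) - 1 no longer applies, and Tax = 7.
Profit = -3·Tax + 2·Supply + 5  [with Tax=7, Supply=-1]  = -18
Without intervention: Tax = max(Supply, Revenue) - 1  [with Supply=-1, Revenue=0]  = -1; Profit = -3·Tax + 2·Supply + 5  [with Tax=-1, Supply=-1]  = 6.
Change = -18 − 6 = -24.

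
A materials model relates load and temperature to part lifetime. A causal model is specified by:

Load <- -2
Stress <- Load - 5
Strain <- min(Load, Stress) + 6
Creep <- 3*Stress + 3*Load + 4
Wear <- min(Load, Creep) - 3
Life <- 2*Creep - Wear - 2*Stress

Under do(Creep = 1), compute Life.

Under do(Creep=1), the mechanism Creep <- 3*Stress + 3*Load + 4 is discarded; Creep is fixed at 1.
Stress = Load - 5  [with Load=-2]  = -7
Wear = min(Load, Creep) - 3  [with Load=-2, Creep=1]  = -5
Life = 2*Creep - Wear - 2*Stress  [with Creep=1, Wear=-5, Stress=-7]  = 21

21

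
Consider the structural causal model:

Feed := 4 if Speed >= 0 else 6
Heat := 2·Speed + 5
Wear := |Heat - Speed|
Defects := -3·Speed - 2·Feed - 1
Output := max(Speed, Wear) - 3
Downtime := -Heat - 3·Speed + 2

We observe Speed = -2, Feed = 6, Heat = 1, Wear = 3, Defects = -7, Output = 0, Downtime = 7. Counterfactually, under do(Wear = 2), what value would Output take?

-1

Under do(Wear=2), the mechanism Wear := |Heat - Speed| is discarded; Wear is fixed at 2.
Output = max(Speed, Wear) - 3  [with Speed=-2, Wear=2]  = -1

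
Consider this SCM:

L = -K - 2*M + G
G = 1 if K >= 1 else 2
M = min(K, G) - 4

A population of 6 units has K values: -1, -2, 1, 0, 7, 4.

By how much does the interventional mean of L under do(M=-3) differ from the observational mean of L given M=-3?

do(M=-3) breaks M's dependence on K. With M=-3 fixed, L across the units is 9, 10, 6, 8, 0, 3, mean 6.
Conditioning on M=-3 selects the 3 unit(s) with K ∈ {1, 7, 4}. Their L values: 6, 0, 3. Mean = 3.
Difference = 6 − 3 = 3.

3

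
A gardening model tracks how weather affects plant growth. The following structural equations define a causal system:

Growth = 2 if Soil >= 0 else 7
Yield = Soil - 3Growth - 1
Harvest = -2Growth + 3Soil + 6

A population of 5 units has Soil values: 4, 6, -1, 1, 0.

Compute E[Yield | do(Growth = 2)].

The intervention sets Growth=2 in all 5 units regardless of Soil. Recomputing Yield per unit gives -3, -1, -8, -6, -7; average -5.

-5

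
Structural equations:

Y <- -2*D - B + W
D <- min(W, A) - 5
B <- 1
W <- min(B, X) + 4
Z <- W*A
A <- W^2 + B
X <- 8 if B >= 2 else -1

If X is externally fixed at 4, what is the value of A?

26

Under do(X=4), the mechanism X <- 8 if B >= 2 else -1 is discarded; X is fixed at 4.
W = min(B, X) + 4  [with B=1, X=4]  = 5
A = W^2 + B  [with W=5, B=1]  = 26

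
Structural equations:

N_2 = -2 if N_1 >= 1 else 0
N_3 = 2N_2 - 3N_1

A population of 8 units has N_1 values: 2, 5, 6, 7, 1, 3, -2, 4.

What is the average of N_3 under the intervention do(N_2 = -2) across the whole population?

Under do(N_2=-2), N_2's equation is replaced by N_2=-2 for every unit. Per-unit N_3: -10, -19, -22, -25, -7, -13, 2, -16. Mean = -13.75.

-13.75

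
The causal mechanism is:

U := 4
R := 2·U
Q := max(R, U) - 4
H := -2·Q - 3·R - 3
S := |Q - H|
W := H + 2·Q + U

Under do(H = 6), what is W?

Under do(H=6), the mechanism H := -2·Q - 3·R - 3 is discarded; H is fixed at 6.
R = 2·U  [with U=4]  = 8
Q = max(R, U) - 4  [with R=8, U=4]  = 4
W = H + 2·Q + U  [with H=6, Q=4, U=4]  = 18

18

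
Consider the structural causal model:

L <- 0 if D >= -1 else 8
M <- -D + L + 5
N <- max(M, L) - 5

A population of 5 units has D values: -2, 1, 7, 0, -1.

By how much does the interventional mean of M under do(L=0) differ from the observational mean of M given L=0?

do(L=0) breaks L's dependence on D. With L=0 fixed, M across the units is 7, 4, -2, 5, 6, mean 4.
Observing L=0 restricts to units where L's equation naturally yields 0: D ∈ {1, 7, 0, -1}. In that subpopulation M = 4, -2, 5, 6, mean 3.25.
Difference = 4 − 3.25 = 0.75.

0.75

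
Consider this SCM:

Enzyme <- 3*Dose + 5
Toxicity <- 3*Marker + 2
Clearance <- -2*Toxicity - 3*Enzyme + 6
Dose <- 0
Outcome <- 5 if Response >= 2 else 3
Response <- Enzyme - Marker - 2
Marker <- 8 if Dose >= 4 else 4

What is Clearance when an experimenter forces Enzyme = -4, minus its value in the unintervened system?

Under do(Enzyme=-4), the mechanism Enzyme <- 3*Dose + 5 is discarded; Enzyme is fixed at -4.
Marker = 8 if Dose >= 4 else 4  [with Dose=0]  = 4
Toxicity = 3*Marker + 2  [with Marker=4]  = 14
Clearance = -2*Toxicity - 3*Enzyme + 6  [with Toxicity=14, Enzyme=-4]  = -10
Without intervention: Enzyme = 3*Dose + 5  [with Dose=0]  = 5; Marker = 8 if Dose >= 4 else 4  [with Dose=0]  = 4; Toxicity = 3*Marker + 2  [with Marker=4]  = 14; Clearance = -2*Toxicity - 3*Enzyme + 6  [with Toxicity=14, Enzyme=5]  = -37.
Change = -10 − (-37) = 27.

27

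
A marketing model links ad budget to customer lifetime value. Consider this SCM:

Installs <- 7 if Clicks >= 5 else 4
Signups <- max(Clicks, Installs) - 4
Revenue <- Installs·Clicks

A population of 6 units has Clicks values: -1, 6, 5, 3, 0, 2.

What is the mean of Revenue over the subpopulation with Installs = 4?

4

Conditioning on Installs=4 selects the 4 unit(s) with Clicks ∈ {-1, 3, 0, 2}. Their Revenue values: -4, 12, 0, 8. Mean = 4.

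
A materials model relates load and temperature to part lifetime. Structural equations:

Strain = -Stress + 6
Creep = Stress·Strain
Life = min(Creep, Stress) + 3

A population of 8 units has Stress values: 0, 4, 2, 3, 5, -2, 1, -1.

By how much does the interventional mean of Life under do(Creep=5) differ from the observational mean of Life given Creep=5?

-1.5

The intervention sets Creep=5 in all 8 units regardless of Stress. Recomputing Life per unit gives 3, 7, 5, 6, 8, 1, 4, 2; average 4.5.
E[Life|Creep=5] averages over only the 2 units with Creep=5 (Stress = 5, 1): Life = 8, 4, mean 6.
Difference = 4.5 − 6 = -1.5.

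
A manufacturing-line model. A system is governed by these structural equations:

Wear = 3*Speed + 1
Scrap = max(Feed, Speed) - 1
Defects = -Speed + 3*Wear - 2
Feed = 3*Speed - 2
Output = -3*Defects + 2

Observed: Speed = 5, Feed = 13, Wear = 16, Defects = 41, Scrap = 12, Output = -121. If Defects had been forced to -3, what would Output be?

11

Under do(Defects=-3), the mechanism Defects = -Speed + 3*Wear - 2 is discarded; Defects is fixed at -3.
Output = -3*Defects + 2  [with Defects=-3]  = 11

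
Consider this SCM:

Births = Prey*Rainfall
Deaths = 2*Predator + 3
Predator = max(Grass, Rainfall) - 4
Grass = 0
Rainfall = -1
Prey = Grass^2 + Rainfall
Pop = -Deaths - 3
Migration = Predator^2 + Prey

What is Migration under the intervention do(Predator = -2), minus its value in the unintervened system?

-12

The intervention breaks the incoming arrows to Predator: Predator = max(Grass, Rainfall) - 4 no longer applies, and Predator = -2.
Prey = Grass^2 + Rainfall  [with Grass=0, Rainfall=-1]  = -1
Migration = Predator^2 + Prey  [with Predator=-2, Prey=-1]  = 3
Without intervention: Prey = Grass^2 + Rainfall  [with Grass=0, Rainfall=-1]  = -1; Predator = max(Grass, Rainfall) - 4  [with Grass=0, Rainfall=-1]  = -4; Migration = Predator^2 + Prey  [with Predator=-4, Prey=-1]  = 15.
Change = 3 − 15 = -12.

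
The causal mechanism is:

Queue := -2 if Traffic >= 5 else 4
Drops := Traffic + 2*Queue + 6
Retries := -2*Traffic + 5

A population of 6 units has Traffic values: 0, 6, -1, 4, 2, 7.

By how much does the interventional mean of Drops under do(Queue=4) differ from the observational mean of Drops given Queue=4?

1.75

Every unit gets Queue=4 under the intervention. Drops values become 14, 20, 13, 18, 16, 21; E[Drops|do(Queue=4)] = 17.
Conditioning on Queue=4 selects the 4 unit(s) with Traffic ∈ {0, -1, 4, 2}. Their Drops values: 14, 13, 18, 16. Mean = 15.25.
Difference = 17 − 15.25 = 1.75.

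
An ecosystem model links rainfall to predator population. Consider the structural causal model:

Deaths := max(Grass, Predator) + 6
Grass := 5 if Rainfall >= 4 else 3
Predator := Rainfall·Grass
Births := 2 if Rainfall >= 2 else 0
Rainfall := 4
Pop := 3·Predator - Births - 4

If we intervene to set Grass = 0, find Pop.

Under do(Grass=0), the mechanism Grass := 5 if Rainfall >= 4 else 3 is discarded; Grass is fixed at 0.
Predator = Rainfall·Grass  [with Rainfall=4, Grass=0]  = 0
Births = 2 if Rainfall >= 2 else 0  [with Rainfall=4]  = 2
Pop = 3·Predator - Births - 4  [with Predator=0, Births=2]  = -6

-6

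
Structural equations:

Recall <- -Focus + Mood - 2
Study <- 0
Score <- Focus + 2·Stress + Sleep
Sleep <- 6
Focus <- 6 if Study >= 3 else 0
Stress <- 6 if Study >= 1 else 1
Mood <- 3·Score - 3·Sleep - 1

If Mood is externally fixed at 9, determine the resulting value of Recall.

7

Intervening sets Mood = 9 and removes its equation (Mood <- 3·Score - 3·Sleep - 1).
Focus = 6 if Study >= 3 else 0  [with Study=0]  = 0
Recall = -Focus + Mood - 2  [with Focus=0, Mood=9]  = 7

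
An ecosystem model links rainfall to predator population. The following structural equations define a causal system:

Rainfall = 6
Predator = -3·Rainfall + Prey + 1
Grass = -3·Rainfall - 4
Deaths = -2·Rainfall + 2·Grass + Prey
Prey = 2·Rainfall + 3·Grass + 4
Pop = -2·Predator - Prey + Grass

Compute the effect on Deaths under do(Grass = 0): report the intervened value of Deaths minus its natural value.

do(Grass=0) replaces the equation Grass = -3·Rainfall - 4 with the constant Grass = 0.
Prey = 2·Rainfall + 3·Grass + 4  [with Rainfall=6, Grass=0]  = 16
Deaths = -2·Rainfall + 2·Grass + Prey  [with Rainfall=6, Grass=0, Prey=16]  = 4
Without intervention: Grass = -3·Rainfall - 4  [with Rainfall=6]  = -22; Prey = 2·Rainfall + 3·Grass + 4  [with Rainfall=6, Grass=-22]  = -50; Deaths = -2·Rainfall + 2·Grass + Prey  [with Rainfall=6, Grass=-22, Prey=-50]  = -106.
Change = 4 − (-106) = 110.

110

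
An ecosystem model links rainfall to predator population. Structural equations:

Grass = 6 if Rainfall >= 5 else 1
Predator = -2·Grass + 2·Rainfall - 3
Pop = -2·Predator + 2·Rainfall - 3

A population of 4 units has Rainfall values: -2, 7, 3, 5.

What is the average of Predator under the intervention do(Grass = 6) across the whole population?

do(Grass=6) breaks Grass's dependence on Rainfall. With Grass=6 fixed, Predator across the units is -19, -1, -9, -5, mean -8.5.

-8.5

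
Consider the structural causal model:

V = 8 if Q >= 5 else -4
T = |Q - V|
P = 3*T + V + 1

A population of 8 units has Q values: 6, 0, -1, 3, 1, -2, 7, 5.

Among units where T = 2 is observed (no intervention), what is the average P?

Observing T=2 restricts to units where T's equation naturally yields 2: Q ∈ {6, -2}. In that subpopulation P = 15, 3, mean 9.

9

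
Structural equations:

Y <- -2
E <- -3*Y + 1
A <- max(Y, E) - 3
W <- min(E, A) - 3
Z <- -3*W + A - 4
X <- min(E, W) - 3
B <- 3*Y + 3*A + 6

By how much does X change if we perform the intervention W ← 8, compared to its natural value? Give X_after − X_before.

6

Under do(W=8), the mechanism W <- min(E, A) - 3 is discarded; W is fixed at 8.
E = -3*Y + 1  [with Y=-2]  = 7
X = min(E, W) - 3  [with E=7, W=8]  = 4
Without intervention: E = -3*Y + 1  [with Y=-2]  = 7; A = max(Y, E) - 3  [with Y=-2, E=7]  = 4; W = min(E, A) - 3  [with E=7, A=4]  = 1; X = min(E, W) - 3  [with E=7, W=1]  = -2.
Change = 4 − (-2) = 6.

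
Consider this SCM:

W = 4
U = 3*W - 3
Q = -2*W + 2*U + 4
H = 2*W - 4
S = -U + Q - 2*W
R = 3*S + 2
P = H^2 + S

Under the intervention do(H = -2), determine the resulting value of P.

1

The intervention breaks the incoming arrows to H: H = 2*W - 4 no longer applies, and H = -2.
U = 3*W - 3  [with W=4]  = 9
Q = -2*W + 2*U + 4  [with W=4, U=9]  = 14
S = -U + Q - 2*W  [with U=9, Q=14, W=4]  = -3
P = H^2 + S  [with H=-2, S=-3]  = 1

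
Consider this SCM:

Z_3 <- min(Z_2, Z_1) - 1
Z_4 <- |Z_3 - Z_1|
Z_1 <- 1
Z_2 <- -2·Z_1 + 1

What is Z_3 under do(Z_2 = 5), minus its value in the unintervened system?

2

The intervention breaks the incoming arrows to Z_2: Z_2 <- -2·Z_1 + 1 no longer applies, and Z_2 = 5.
Z_3 = min(Z_2, Z_1) - 1  [with Z_2=5, Z_1=1]  = 0
Without intervention: Z_2 = -2·Z_1 + 1  [with Z_1=1]  = -1; Z_3 = min(Z_2, Z_1) - 1  [with Z_2=-1, Z_1=1]  = -2.
Change = 0 − (-2) = 2.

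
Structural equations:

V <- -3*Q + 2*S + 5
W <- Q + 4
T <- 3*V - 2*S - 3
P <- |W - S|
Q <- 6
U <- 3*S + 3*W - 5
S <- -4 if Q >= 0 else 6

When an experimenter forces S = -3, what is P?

13

do(S=-3) replaces the equation S <- -4 if Q >= 0 else 6 with the constant S = -3.
W = Q + 4  [with Q=6]  = 10
P = |W - S|  [with W=10, S=-3]  = 13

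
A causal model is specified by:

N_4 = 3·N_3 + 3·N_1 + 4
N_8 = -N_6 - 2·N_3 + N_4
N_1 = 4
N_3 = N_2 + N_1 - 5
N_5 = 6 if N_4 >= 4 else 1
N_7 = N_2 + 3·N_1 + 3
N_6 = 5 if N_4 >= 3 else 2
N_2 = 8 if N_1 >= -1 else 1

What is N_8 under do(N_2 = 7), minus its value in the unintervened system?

-1

do(N_2=7) replaces the equation N_2 = 8 if N_1 >= -1 else 1 with the constant N_2 = 7.
N_3 = N_2 + N_1 - 5  [with N_2=7, N_1=4]  = 6
N_4 = 3·N_3 + 3·N_1 + 4  [with N_3=6, N_1=4]  = 34
N_6 = 5 if N_4 >= 3 else 2  [with N_4=34]  = 5
N_8 = -N_6 - 2·N_3 + N_4  [with N_6=5, N_3=6, N_4=34]  = 17
Without intervention: N_2 = 8 if N_1 >= -1 else 1  [with N_1=4]  = 8; N_3 = N_2 + N_1 - 5  [with N_2=8, N_1=4]  = 7; N_4 = 3·N_3 + 3·N_1 + 4  [with N_3=7, N_1=4]  = 37; N_6 = 5 if N_4 >= 3 else 2  [with N_4=37]  = 5; N_8 = -N_6 - 2·N_3 + N_4  [with N_6=5, N_3=7, N_4=37]  = 18.
Change = 17 − 18 = -1.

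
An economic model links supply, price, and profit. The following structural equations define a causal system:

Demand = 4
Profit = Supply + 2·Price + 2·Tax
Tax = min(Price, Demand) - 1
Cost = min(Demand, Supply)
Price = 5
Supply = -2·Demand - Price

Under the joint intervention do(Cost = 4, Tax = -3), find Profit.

The joint intervention fixes Cost = 4, Tax = -3, removing each variable's own equation.
Supply = -2·Demand - Price  [with Demand=4, Price=5]  = -13
Profit = Supply + 2·Price + 2·Tax  [with Supply=-13, Price=5, Tax=-3]  = -9

-9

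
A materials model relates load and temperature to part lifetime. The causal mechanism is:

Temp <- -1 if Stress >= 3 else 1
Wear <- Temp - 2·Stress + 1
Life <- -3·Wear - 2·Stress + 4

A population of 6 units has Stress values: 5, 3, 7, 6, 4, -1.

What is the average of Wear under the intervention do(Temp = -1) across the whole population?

Every unit gets Temp=-1 under the intervention. Wear values become -10, -6, -14, -12, -8, 2; E[Wear|do(Temp=-1)] = -8.

-8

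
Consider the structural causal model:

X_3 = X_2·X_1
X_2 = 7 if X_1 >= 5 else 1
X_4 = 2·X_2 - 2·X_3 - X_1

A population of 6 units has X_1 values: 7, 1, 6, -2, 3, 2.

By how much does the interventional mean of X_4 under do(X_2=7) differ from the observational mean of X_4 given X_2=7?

55

do(X_2=7) breaks X_2's dependence on X_1. With X_2=7 fixed, X_4 across the units is -91, -1, -76, 44, -31, -16, mean -28.5.
E[X_4|X_2=7] averages over only the 2 units with X_2=7 (X_1 = 7, 6): X_4 = -91, -76, mean -83.5.
Difference = -28.5 − (-83.5) = 55.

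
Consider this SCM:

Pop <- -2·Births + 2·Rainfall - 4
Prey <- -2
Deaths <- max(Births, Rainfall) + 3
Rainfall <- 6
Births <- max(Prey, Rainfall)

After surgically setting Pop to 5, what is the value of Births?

do(Pop=5) replaces the equation Pop <- -2·Births + 2·Rainfall - 4 with the constant Pop = 5.
Births is not downstream of the intervention, so its value is determined by the original equations.
Births = max(Prey, Rainfall)  [with Prey=-2, Rainfall=6]  = 6

6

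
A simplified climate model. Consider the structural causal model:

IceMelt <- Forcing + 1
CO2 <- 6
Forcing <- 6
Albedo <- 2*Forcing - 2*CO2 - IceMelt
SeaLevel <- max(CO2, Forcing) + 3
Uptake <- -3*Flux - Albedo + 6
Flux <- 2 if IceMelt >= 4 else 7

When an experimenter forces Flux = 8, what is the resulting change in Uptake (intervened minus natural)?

-18

Intervening sets Flux = 8 and removes its equation (Flux <- 2 if IceMelt >= 4 else 7).
IceMelt = Forcing + 1  [with Forcing=6]  = 7
Albedo = 2*Forcing - 2*CO2 - IceMelt  [with Forcing=6, CO2=6, IceMelt=7]  = -7
Uptake = -3*Flux - Albedo + 6  [with Flux=8, Albedo=-7]  = -11
Without intervention: IceMelt = Forcing + 1  [with Forcing=6]  = 7; Albedo = 2*Forcing - 2*CO2 - IceMelt  [with Forcing=6, CO2=6, IceMelt=7]  = -7; Flux = 2 if IceMelt >= 4 else 7  [with IceMelt=7]  = 2; Uptake = -3*Flux - Albedo + 6  [with Flux=2, Albedo=-7]  = 7.
Change = -11 − 7 = -18.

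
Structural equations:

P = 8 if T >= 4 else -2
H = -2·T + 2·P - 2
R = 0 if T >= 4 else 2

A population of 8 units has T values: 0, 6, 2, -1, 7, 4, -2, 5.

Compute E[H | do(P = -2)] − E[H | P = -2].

do(P=-2) breaks P's dependence on T. With P=-2 fixed, H across the units is -6, -18, -10, -4, -20, -14, -2, -16, mean -11.25.
Observing P=-2 restricts to units where P's equation naturally yields -2: T ∈ {0, 2, -1, -2}. In that subpopulation H = -6, -10, -4, -2, mean -5.5.
Difference = -11.25 − (-5.5) = -5.75.

-5.75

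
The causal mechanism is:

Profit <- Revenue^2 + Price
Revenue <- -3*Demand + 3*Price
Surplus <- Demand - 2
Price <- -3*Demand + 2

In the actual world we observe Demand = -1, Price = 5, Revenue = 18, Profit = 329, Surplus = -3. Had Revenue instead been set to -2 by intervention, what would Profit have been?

The intervention breaks the incoming arrows to Revenue: Revenue <- -3*Demand + 3*Price no longer applies, and Revenue = -2.
Price = -3*Demand + 2  [with Demand=-1]  = 5
Profit = Revenue^2 + Price  [with Revenue=-2, Price=5]  = 9

9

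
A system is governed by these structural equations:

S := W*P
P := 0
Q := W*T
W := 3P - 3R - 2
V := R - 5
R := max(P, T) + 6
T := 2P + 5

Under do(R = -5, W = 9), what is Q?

Setting R = -5, W = 9 by intervention discards those variables' equations.
T = 2P + 5  [with P=0]  = 5
Q = W*T  [with W=9, T=5]  = 45

45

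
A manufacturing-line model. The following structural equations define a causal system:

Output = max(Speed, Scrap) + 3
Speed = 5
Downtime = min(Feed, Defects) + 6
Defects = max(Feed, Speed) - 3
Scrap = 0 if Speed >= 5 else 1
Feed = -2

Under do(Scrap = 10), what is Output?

Intervening sets Scrap = 10 and removes its equation (Scrap = 0 if Speed >= 5 else 1).
Output = max(Speed, Scrap) + 3  [with Speed=5, Scrap=10]  = 13

13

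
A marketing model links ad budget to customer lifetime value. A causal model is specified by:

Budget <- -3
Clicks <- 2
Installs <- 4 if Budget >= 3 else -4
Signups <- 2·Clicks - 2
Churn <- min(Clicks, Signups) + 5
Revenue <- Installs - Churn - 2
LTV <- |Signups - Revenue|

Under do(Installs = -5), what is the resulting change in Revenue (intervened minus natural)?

The intervention breaks the incoming arrows to Installs: Installs <- 4 if Budget >= 3 else -4 no longer applies, and Installs = -5.
Signups = 2·Clicks - 2  [with Clicks=2]  = 2
Churn = min(Clicks, Signups) + 5  [with Clicks=2, Signups=2]  = 7
Revenue = Installs - Churn - 2  [with Installs=-5, Churn=7]  = -14
Without intervention: Installs = 4 if Budget >= 3 else -4  [with Budget=-3]  = -4; Signups = 2·Clicks - 2  [with Clicks=2]  = 2; Churn = min(Clicks, Signups) + 5  [with Clicks=2, Signups=2]  = 7; Revenue = Installs - Churn - 2  [with Installs=-4, Churn=7]  = -13.
Change = -14 − (-13) = -1.

-1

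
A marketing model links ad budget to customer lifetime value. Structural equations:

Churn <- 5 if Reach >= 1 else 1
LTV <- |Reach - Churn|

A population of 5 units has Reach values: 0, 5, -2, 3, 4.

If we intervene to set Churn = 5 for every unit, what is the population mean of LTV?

3

do(Churn=5) breaks Churn's dependence on Reach. With Churn=5 fixed, LTV across the units is 5, 0, 7, 2, 1, mean 3.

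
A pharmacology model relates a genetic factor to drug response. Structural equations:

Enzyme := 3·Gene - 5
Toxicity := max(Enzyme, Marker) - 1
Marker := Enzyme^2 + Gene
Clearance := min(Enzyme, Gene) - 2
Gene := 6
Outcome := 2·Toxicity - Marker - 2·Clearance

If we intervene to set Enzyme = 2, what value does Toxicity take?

Under do(Enzyme=2), the mechanism Enzyme := 3·Gene - 5 is discarded; Enzyme is fixed at 2.
Marker = Enzyme^2 + Gene  [with Enzyme=2, Gene=6]  = 10
Toxicity = max(Enzyme, Marker) - 1  [with Enzyme=2, Marker=10]  = 9

9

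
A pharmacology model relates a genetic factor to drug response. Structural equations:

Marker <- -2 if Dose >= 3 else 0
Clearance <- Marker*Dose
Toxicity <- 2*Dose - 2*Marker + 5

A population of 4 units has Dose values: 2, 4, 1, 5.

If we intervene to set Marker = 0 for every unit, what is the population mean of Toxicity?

Under do(Marker=0), Marker's equation is replaced by Marker=0 for every unit. Per-unit Toxicity: 9, 13, 7, 15. Mean = 11.

11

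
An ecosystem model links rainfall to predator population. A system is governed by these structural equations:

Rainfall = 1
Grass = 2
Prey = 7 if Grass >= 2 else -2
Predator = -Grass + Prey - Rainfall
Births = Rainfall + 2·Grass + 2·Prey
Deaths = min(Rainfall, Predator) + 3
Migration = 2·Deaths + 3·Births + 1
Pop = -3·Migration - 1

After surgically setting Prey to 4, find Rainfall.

Under do(Prey=4), the mechanism Prey = 7 if Grass >= 2 else -2 is discarded; Prey is fixed at 4.
Rainfall is not downstream of the intervention, so its value is determined by the original equations.

1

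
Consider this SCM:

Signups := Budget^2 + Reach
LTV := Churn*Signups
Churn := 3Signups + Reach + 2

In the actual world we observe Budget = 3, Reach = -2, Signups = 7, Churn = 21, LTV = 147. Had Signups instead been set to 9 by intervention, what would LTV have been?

do(Signups=9) replaces the equation Signups := Budget^2 + Reach with the constant Signups = 9.
Churn = 3Signups + Reach + 2  [with Signups=9, Reach=-2]  = 27
LTV = Churn*Signups  [with Churn=27, Signups=9]  = 243

243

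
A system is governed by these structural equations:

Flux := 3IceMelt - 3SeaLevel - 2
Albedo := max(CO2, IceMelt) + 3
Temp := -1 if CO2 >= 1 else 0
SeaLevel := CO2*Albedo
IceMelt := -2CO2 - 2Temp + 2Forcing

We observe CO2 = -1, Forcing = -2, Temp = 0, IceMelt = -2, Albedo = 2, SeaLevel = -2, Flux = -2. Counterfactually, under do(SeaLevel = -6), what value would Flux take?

10

Intervening sets SeaLevel = -6 and removes its equation (SeaLevel := CO2*Albedo).
Temp = -1 if CO2 >= 1 else 0  [with CO2=-1]  = 0
IceMelt = -2CO2 - 2Temp + 2Forcing  [with CO2=-1, Temp=0, Forcing=-2]  = -2
Flux = 3IceMelt - 3SeaLevel - 2  [with IceMelt=-2, SeaLevel=-6]  = 10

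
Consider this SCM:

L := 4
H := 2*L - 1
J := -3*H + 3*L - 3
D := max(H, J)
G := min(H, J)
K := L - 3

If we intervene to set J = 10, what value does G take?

do(J=10) replaces the equation J := -3*H + 3*L - 3 with the constant J = 10.
H = 2*L - 1  [with L=4]  = 7
G = min(H, J)  [with H=7, J=10]  = 7

7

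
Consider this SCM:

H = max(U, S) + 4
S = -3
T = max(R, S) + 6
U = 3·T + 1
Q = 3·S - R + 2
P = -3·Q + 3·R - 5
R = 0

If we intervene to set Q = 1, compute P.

-8

The intervention breaks the incoming arrows to Q: Q = 3·S - R + 2 no longer applies, and Q = 1.
P = -3·Q + 3·R - 5  [with Q=1, R=0]  = -8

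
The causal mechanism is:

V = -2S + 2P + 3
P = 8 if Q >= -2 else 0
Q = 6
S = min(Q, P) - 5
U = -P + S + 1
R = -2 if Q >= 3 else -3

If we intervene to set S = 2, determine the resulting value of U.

-5

The intervention breaks the incoming arrows to S: S = min(Q, P) - 5 no longer applies, and S = 2.
P = 8 if Q >= -2 else 0  [with Q=6]  = 8
U = -P + S + 1  [with P=8, S=2]  = -5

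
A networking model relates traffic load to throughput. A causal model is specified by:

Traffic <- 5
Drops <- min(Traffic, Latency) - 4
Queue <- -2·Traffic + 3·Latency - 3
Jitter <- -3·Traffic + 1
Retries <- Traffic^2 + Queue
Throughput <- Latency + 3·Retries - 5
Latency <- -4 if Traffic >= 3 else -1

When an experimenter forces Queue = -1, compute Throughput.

63

The intervention breaks the incoming arrows to Queue: Queue <- -2·Traffic + 3·Latency - 3 no longer applies, and Queue = -1.
Latency = -4 if Traffic >= 3 else -1  [with Traffic=5]  = -4
Retries = Traffic^2 + Queue  [with Traffic=5, Queue=-1]  = 24
Throughput = Latency + 3·Retries - 5  [with Latency=-4, Retries=24]  = 63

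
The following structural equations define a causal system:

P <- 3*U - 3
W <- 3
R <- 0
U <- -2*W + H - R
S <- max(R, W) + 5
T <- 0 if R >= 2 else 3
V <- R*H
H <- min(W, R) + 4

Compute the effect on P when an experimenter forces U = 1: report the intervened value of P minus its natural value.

Intervening sets U = 1 and removes its equation (U <- -2*W + H - R).
P = 3*U - 3  [with U=1]  = 0
Without intervention: H = min(W, R) + 4  [with W=3, R=0]  = 4; U = -2*W + H - R  [with W=3, H=4, R=0]  = -2; P = 3*U - 3  [with U=-2]  = -9.
Change = 0 − (-9) = 9.

9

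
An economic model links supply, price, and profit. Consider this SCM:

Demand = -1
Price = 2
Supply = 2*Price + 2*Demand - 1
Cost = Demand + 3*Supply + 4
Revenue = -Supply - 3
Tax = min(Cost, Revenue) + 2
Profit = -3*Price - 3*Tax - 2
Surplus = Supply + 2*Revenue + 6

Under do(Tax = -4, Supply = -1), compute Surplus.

1

Setting Tax = -4, Supply = -1 by intervention discards those variables' equations.
Revenue = -Supply - 3  [with Supply=-1]  = -2
Surplus = Supply + 2*Revenue + 6  [with Supply=-1, Revenue=-2]  = 1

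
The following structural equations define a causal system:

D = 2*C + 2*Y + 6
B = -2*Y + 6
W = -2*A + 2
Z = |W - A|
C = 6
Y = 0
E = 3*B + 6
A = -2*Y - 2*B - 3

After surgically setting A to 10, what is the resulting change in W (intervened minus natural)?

The intervention breaks the incoming arrows to A: A = -2*Y - 2*B - 3 no longer applies, and A = 10.
W = -2*A + 2  [with A=10]  = -18
Without intervention: B = -2*Y + 6  [with Y=0]  = 6; A = -2*Y - 2*B - 3  [with Y=0, B=6]  = -15; W = -2*A + 2  [with A=-15]  = 32.
Change = -18 − 32 = -50.

-50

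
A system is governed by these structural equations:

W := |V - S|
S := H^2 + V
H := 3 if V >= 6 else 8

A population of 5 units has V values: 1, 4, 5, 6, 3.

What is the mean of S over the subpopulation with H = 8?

Conditioning on H=8 selects the 4 unit(s) with V ∈ {1, 4, 5, 3}. Their S values: 65, 68, 69, 67. Mean = 67.25.

67.25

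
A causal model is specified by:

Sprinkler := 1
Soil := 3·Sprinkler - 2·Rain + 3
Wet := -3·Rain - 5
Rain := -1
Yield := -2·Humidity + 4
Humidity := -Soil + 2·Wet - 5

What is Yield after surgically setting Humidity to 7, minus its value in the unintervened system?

The intervention breaks the incoming arrows to Humidity: Humidity := -Soil + 2·Wet - 5 no longer applies, and Humidity = 7.
Yield = -2·Humidity + 4  [with Humidity=7]  = -10
Without intervention: Soil = 3·Sprinkler - 2·Rain + 3  [with Sprinkler=1, Rain=-1]  = 8; Wet = -3·Rain - 5  [with Rain=-1]  = -2; Humidity = -Soil + 2·Wet - 5  [with Soil=8, Wet=-2]  = -17; Yield = -2·Humidity + 4  [with Humidity=-17]  = 38.
Change = -10 − 38 = -48.

-48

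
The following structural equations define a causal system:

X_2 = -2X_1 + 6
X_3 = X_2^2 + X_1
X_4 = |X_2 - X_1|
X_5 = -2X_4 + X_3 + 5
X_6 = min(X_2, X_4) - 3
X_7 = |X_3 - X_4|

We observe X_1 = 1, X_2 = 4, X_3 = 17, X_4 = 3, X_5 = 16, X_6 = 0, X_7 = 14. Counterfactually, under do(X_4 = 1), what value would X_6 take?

-2

Under do(X_4=1), the mechanism X_4 = |X_2 - X_1| is discarded; X_4 is fixed at 1.
X_2 = -2X_1 + 6  [with X_1=1]  = 4
X_6 = min(X_2, X_4) - 3  [with X_2=4, X_4=1]  = -2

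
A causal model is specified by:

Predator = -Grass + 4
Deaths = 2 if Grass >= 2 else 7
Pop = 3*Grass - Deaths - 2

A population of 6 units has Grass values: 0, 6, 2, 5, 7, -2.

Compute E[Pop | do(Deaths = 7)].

0

do(Deaths=7) breaks Deaths's dependence on Grass. With Deaths=7 fixed, Pop across the units is -9, 9, -3, 6, 12, -15, mean 0.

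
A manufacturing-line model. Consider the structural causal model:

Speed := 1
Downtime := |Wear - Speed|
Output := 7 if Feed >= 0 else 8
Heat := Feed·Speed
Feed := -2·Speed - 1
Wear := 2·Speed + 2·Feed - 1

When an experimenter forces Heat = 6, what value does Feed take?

-3

Under do(Heat=6), the mechanism Heat := Feed·Speed is discarded; Heat is fixed at 6.
Since Feed is not a descendant of the intervened variable, it is unaffected.
Feed = -2·Speed - 1  [with Speed=1]  = -3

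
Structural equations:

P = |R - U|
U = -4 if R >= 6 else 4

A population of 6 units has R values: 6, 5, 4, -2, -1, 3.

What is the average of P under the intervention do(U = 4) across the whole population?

2.5

Under do(U=4), U's equation is replaced by U=4 for every unit. Per-unit P: 2, 1, 0, 6, 5, 1. Mean = 2.5.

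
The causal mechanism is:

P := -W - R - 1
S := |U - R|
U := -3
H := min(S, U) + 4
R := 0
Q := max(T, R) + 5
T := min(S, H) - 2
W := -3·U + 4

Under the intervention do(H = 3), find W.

13

The intervention breaks the incoming arrows to H: H := min(S, U) + 4 no longer applies, and H = 3.
Since W is not a descendant of the intervened variable, it is unaffected.
W = -3·U + 4  [with U=-3]  = 13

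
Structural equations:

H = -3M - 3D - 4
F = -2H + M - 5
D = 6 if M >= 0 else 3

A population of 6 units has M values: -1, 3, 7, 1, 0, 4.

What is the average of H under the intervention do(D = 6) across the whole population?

do(D=6) breaks D's dependence on M. With D=6 fixed, H across the units is -19, -31, -43, -25, -22, -34, mean -29.

-29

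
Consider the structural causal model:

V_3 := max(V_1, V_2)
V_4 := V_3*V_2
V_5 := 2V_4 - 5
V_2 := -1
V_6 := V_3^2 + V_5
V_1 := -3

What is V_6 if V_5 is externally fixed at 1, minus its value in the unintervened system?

The intervention breaks the incoming arrows to V_5: V_5 := 2V_4 - 5 no longer applies, and V_5 = 1.
V_3 = max(V_1, V_2)  [with V_1=-3, V_2=-1]  = -1
V_6 = V_3^2 + V_5  [with V_3=-1, V_5=1]  = 2
Without intervention: V_3 = max(V_1, V_2)  [with V_1=-3, V_2=-1]  = -1; V_4 = V_3*V_2  [with V_3=-1, V_2=-1]  = 1; V_5 = 2V_4 - 5  [with V_4=1]  = -3; V_6 = V_3^2 + V_5  [with V_3=-1, V_5=-3]  = -2.
Change = 2 − (-2) = 4.

4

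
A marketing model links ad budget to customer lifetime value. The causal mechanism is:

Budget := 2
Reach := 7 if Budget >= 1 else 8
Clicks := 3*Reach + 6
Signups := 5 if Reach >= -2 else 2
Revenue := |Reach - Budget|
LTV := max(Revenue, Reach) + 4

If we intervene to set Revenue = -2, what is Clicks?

27

do(Revenue=-2) replaces the equation Revenue := |Reach - Budget| with the constant Revenue = -2.
Clicks is not downstream of the intervention, so its value is determined by the original equations.
Reach = 7 if Budget >= 1 else 8  [with Budget=2]  = 7
Clicks = 3*Reach + 6  [with Reach=7]  = 27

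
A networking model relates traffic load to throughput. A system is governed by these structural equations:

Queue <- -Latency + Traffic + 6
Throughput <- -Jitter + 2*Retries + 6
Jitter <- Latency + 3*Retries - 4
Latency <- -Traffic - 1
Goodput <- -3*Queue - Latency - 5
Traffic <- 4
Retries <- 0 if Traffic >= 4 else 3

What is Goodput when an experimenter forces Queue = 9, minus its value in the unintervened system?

18

The intervention breaks the incoming arrows to Queue: Queue <- -Latency + Traffic + 6 no longer applies, and Queue = 9.
Latency = -Traffic - 1  [with Traffic=4]  = -5
Goodput = -3*Queue - Latency - 5  [with Queue=9, Latency=-5]  = -27
Without intervention: Latency = -Traffic - 1  [with Traffic=4]  = -5; Queue = -Latency + Traffic + 6  [with Latency=-5, Traffic=4]  = 15; Goodput = -3*Queue - Latency - 5  [with Queue=15, Latency=-5]  = -45.
Change = -27 − (-45) = 18.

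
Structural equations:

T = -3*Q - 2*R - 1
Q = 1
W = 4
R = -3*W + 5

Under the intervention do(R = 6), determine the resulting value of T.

-16

The intervention breaks the incoming arrows to R: R = -3*W + 5 no longer applies, and R = 6.
T = -3*Q - 2*R - 1  [with Q=1, R=6]  = -16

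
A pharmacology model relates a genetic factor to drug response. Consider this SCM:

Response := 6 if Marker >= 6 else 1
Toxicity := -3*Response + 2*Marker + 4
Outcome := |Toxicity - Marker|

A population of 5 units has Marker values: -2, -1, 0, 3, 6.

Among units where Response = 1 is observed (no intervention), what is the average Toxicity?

Observing Response=1 restricts to units where Response's equation naturally yields 1: Marker ∈ {-2, -1, 0, 3}. In that subpopulation Toxicity = -3, -1, 1, 7, mean 1.

1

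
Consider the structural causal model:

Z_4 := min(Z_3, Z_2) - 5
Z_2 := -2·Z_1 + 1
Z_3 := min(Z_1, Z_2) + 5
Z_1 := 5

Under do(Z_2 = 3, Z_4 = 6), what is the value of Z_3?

The joint intervention fixes Z_2 = 3, Z_4 = 6, removing each variable's own equation.
Z_3 = min(Z_1, Z_2) + 5  [with Z_1=5, Z_2=3]  = 8

8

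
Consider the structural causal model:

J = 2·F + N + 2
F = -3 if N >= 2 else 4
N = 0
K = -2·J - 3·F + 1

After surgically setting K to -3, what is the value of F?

4

The intervention breaks the incoming arrows to K: K = -2·J - 3·F + 1 no longer applies, and K = -3.
Since F is not a descendant of the intervened variable, it is unaffected.
F = -3 if N >= 2 else 4  [with N=0]  = 4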